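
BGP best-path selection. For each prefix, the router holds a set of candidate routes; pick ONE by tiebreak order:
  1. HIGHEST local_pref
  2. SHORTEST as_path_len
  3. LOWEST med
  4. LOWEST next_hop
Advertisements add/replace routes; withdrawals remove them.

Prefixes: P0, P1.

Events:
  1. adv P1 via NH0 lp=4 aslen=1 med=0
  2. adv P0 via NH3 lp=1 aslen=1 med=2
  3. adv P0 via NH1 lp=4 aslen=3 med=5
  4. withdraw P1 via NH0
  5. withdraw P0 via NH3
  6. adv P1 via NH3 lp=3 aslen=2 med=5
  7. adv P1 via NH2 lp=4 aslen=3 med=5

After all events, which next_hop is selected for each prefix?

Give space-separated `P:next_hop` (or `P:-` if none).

Op 1: best P0=- P1=NH0
Op 2: best P0=NH3 P1=NH0
Op 3: best P0=NH1 P1=NH0
Op 4: best P0=NH1 P1=-
Op 5: best P0=NH1 P1=-
Op 6: best P0=NH1 P1=NH3
Op 7: best P0=NH1 P1=NH2

Answer: P0:NH1 P1:NH2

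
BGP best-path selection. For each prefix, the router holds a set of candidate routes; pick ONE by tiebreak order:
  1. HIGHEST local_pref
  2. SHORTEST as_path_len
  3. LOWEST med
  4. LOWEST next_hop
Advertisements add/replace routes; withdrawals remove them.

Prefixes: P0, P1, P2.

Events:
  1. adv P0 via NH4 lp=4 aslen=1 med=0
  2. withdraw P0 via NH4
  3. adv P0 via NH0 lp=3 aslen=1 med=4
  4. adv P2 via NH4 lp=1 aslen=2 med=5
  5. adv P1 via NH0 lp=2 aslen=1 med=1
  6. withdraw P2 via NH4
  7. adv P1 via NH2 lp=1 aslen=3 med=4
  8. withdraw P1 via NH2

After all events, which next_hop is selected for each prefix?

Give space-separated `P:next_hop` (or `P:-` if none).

Answer: P0:NH0 P1:NH0 P2:-

Derivation:
Op 1: best P0=NH4 P1=- P2=-
Op 2: best P0=- P1=- P2=-
Op 3: best P0=NH0 P1=- P2=-
Op 4: best P0=NH0 P1=- P2=NH4
Op 5: best P0=NH0 P1=NH0 P2=NH4
Op 6: best P0=NH0 P1=NH0 P2=-
Op 7: best P0=NH0 P1=NH0 P2=-
Op 8: best P0=NH0 P1=NH0 P2=-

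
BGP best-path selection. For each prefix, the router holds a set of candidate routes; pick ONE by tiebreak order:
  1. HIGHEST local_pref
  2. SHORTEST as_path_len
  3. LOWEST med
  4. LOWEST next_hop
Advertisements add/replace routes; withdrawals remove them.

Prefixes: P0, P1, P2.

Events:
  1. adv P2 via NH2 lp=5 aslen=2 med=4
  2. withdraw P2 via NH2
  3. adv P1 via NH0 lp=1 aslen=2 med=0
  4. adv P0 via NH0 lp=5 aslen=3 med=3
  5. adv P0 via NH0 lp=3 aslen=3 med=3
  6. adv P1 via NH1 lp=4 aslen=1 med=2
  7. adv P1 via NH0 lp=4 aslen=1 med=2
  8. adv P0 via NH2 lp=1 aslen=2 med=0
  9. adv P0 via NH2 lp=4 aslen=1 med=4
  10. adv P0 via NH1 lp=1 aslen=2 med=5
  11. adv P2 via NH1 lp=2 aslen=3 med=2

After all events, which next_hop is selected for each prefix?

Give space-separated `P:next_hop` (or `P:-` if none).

Op 1: best P0=- P1=- P2=NH2
Op 2: best P0=- P1=- P2=-
Op 3: best P0=- P1=NH0 P2=-
Op 4: best P0=NH0 P1=NH0 P2=-
Op 5: best P0=NH0 P1=NH0 P2=-
Op 6: best P0=NH0 P1=NH1 P2=-
Op 7: best P0=NH0 P1=NH0 P2=-
Op 8: best P0=NH0 P1=NH0 P2=-
Op 9: best P0=NH2 P1=NH0 P2=-
Op 10: best P0=NH2 P1=NH0 P2=-
Op 11: best P0=NH2 P1=NH0 P2=NH1

Answer: P0:NH2 P1:NH0 P2:NH1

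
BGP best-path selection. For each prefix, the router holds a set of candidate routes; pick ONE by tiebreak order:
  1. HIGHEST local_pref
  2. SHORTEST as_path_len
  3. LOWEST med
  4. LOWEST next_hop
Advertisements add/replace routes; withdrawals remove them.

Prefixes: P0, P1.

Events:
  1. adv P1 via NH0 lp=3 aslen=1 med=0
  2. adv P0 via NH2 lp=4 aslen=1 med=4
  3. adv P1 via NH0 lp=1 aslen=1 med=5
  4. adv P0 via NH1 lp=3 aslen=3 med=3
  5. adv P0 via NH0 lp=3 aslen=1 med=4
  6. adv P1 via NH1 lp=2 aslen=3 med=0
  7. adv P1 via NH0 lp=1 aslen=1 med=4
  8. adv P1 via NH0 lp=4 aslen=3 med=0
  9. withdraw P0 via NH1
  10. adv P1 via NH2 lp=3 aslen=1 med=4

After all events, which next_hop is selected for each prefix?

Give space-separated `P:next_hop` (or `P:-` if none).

Answer: P0:NH2 P1:NH0

Derivation:
Op 1: best P0=- P1=NH0
Op 2: best P0=NH2 P1=NH0
Op 3: best P0=NH2 P1=NH0
Op 4: best P0=NH2 P1=NH0
Op 5: best P0=NH2 P1=NH0
Op 6: best P0=NH2 P1=NH1
Op 7: best P0=NH2 P1=NH1
Op 8: best P0=NH2 P1=NH0
Op 9: best P0=NH2 P1=NH0
Op 10: best P0=NH2 P1=NH0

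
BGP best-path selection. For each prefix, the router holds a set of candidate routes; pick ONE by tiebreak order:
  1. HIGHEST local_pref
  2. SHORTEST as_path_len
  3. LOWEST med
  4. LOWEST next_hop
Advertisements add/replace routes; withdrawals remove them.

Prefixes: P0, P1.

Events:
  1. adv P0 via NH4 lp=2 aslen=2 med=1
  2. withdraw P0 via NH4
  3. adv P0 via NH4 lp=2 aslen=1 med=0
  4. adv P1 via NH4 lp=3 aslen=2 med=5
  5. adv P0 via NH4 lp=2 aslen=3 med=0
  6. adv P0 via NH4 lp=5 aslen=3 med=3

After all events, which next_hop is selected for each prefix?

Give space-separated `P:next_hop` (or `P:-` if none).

Answer: P0:NH4 P1:NH4

Derivation:
Op 1: best P0=NH4 P1=-
Op 2: best P0=- P1=-
Op 3: best P0=NH4 P1=-
Op 4: best P0=NH4 P1=NH4
Op 5: best P0=NH4 P1=NH4
Op 6: best P0=NH4 P1=NH4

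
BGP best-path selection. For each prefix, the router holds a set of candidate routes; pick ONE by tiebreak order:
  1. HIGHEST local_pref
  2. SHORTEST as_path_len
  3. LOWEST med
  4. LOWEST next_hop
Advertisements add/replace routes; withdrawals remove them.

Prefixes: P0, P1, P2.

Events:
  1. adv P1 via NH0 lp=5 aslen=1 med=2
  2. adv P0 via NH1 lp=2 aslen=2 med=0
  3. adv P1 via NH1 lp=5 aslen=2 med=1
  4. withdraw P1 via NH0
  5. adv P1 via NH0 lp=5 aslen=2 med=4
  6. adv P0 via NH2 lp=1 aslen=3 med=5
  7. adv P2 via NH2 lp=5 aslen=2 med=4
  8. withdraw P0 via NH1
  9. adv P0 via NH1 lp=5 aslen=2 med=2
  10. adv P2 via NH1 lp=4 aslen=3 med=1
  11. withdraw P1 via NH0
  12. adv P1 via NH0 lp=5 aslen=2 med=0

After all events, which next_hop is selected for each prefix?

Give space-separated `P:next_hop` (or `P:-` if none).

Answer: P0:NH1 P1:NH0 P2:NH2

Derivation:
Op 1: best P0=- P1=NH0 P2=-
Op 2: best P0=NH1 P1=NH0 P2=-
Op 3: best P0=NH1 P1=NH0 P2=-
Op 4: best P0=NH1 P1=NH1 P2=-
Op 5: best P0=NH1 P1=NH1 P2=-
Op 6: best P0=NH1 P1=NH1 P2=-
Op 7: best P0=NH1 P1=NH1 P2=NH2
Op 8: best P0=NH2 P1=NH1 P2=NH2
Op 9: best P0=NH1 P1=NH1 P2=NH2
Op 10: best P0=NH1 P1=NH1 P2=NH2
Op 11: best P0=NH1 P1=NH1 P2=NH2
Op 12: best P0=NH1 P1=NH0 P2=NH2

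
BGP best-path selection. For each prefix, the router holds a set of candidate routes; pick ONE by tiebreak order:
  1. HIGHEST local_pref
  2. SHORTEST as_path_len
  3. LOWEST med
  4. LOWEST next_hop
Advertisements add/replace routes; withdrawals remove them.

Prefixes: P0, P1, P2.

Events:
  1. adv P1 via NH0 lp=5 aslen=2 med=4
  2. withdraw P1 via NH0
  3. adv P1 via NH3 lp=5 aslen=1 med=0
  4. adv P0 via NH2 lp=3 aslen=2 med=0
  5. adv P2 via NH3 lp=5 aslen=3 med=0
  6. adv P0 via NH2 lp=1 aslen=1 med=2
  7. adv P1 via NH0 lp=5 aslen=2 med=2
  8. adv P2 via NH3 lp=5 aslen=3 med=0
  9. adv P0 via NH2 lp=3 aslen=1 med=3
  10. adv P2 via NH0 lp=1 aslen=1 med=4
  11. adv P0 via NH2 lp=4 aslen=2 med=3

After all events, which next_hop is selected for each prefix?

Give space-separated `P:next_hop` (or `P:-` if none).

Answer: P0:NH2 P1:NH3 P2:NH3

Derivation:
Op 1: best P0=- P1=NH0 P2=-
Op 2: best P0=- P1=- P2=-
Op 3: best P0=- P1=NH3 P2=-
Op 4: best P0=NH2 P1=NH3 P2=-
Op 5: best P0=NH2 P1=NH3 P2=NH3
Op 6: best P0=NH2 P1=NH3 P2=NH3
Op 7: best P0=NH2 P1=NH3 P2=NH3
Op 8: best P0=NH2 P1=NH3 P2=NH3
Op 9: best P0=NH2 P1=NH3 P2=NH3
Op 10: best P0=NH2 P1=NH3 P2=NH3
Op 11: best P0=NH2 P1=NH3 P2=NH3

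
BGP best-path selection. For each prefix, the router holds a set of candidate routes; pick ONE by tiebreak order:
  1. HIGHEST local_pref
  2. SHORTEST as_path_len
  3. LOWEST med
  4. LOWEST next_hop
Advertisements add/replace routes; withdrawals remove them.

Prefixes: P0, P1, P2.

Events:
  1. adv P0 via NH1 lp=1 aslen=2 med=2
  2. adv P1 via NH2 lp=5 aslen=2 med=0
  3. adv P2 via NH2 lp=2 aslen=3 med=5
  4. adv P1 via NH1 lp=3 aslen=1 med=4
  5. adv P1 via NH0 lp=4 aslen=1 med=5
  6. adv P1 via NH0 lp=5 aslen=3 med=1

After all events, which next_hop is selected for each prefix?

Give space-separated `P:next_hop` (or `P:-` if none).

Answer: P0:NH1 P1:NH2 P2:NH2

Derivation:
Op 1: best P0=NH1 P1=- P2=-
Op 2: best P0=NH1 P1=NH2 P2=-
Op 3: best P0=NH1 P1=NH2 P2=NH2
Op 4: best P0=NH1 P1=NH2 P2=NH2
Op 5: best P0=NH1 P1=NH2 P2=NH2
Op 6: best P0=NH1 P1=NH2 P2=NH2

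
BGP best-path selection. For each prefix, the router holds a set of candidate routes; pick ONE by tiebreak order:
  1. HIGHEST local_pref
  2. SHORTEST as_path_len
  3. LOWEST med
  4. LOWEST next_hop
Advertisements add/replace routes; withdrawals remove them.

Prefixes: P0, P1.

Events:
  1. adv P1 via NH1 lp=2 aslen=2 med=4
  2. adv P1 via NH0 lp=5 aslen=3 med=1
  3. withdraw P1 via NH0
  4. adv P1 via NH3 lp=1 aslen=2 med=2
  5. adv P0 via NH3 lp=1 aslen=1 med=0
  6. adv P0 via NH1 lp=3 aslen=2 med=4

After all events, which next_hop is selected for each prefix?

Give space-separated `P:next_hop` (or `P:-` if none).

Op 1: best P0=- P1=NH1
Op 2: best P0=- P1=NH0
Op 3: best P0=- P1=NH1
Op 4: best P0=- P1=NH1
Op 5: best P0=NH3 P1=NH1
Op 6: best P0=NH1 P1=NH1

Answer: P0:NH1 P1:NH1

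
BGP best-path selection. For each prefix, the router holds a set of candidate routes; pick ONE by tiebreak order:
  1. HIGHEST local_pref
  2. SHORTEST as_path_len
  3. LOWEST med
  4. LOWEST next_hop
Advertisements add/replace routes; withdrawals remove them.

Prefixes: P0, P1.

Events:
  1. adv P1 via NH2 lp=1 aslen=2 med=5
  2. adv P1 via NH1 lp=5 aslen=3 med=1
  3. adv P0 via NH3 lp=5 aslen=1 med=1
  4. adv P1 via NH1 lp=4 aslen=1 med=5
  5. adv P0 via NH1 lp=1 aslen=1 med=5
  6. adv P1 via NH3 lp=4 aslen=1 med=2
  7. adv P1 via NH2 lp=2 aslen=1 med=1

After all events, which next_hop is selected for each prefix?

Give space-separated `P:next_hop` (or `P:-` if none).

Answer: P0:NH3 P1:NH3

Derivation:
Op 1: best P0=- P1=NH2
Op 2: best P0=- P1=NH1
Op 3: best P0=NH3 P1=NH1
Op 4: best P0=NH3 P1=NH1
Op 5: best P0=NH3 P1=NH1
Op 6: best P0=NH3 P1=NH3
Op 7: best P0=NH3 P1=NH3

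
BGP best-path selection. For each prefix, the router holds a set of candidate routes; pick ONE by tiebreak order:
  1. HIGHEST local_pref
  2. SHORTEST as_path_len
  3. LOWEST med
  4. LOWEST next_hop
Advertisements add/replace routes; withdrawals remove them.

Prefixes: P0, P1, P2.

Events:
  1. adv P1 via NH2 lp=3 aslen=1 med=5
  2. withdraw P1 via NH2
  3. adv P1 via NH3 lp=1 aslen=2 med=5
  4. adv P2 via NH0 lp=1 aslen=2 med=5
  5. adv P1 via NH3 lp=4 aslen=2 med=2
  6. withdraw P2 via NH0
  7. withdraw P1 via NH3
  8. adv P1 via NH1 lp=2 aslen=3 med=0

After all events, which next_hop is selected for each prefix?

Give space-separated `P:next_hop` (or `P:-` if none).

Answer: P0:- P1:NH1 P2:-

Derivation:
Op 1: best P0=- P1=NH2 P2=-
Op 2: best P0=- P1=- P2=-
Op 3: best P0=- P1=NH3 P2=-
Op 4: best P0=- P1=NH3 P2=NH0
Op 5: best P0=- P1=NH3 P2=NH0
Op 6: best P0=- P1=NH3 P2=-
Op 7: best P0=- P1=- P2=-
Op 8: best P0=- P1=NH1 P2=-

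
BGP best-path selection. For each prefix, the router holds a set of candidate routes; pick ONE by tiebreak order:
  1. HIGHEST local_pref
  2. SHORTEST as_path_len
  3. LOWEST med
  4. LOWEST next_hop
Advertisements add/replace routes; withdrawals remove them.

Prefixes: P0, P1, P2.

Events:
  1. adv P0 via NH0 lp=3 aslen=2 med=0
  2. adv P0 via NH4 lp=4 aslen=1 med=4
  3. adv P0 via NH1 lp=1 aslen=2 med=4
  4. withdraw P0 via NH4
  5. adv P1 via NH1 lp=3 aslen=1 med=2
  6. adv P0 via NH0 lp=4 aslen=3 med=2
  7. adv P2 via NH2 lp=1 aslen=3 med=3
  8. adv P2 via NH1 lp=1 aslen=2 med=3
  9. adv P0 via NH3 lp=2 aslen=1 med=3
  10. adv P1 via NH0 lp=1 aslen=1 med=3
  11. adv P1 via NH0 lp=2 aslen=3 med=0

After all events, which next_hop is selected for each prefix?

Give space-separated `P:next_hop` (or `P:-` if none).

Answer: P0:NH0 P1:NH1 P2:NH1

Derivation:
Op 1: best P0=NH0 P1=- P2=-
Op 2: best P0=NH4 P1=- P2=-
Op 3: best P0=NH4 P1=- P2=-
Op 4: best P0=NH0 P1=- P2=-
Op 5: best P0=NH0 P1=NH1 P2=-
Op 6: best P0=NH0 P1=NH1 P2=-
Op 7: best P0=NH0 P1=NH1 P2=NH2
Op 8: best P0=NH0 P1=NH1 P2=NH1
Op 9: best P0=NH0 P1=NH1 P2=NH1
Op 10: best P0=NH0 P1=NH1 P2=NH1
Op 11: best P0=NH0 P1=NH1 P2=NH1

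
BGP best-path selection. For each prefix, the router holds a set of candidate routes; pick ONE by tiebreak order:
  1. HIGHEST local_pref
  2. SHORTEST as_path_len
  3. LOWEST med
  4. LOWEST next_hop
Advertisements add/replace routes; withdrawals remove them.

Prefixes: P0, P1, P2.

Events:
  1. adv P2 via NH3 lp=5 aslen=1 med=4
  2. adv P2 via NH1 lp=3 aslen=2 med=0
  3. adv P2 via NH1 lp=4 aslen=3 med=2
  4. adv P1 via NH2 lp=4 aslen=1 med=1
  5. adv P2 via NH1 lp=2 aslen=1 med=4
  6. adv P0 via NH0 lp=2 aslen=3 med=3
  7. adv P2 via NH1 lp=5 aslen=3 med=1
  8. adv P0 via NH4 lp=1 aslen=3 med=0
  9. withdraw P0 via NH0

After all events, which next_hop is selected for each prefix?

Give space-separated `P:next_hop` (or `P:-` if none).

Answer: P0:NH4 P1:NH2 P2:NH3

Derivation:
Op 1: best P0=- P1=- P2=NH3
Op 2: best P0=- P1=- P2=NH3
Op 3: best P0=- P1=- P2=NH3
Op 4: best P0=- P1=NH2 P2=NH3
Op 5: best P0=- P1=NH2 P2=NH3
Op 6: best P0=NH0 P1=NH2 P2=NH3
Op 7: best P0=NH0 P1=NH2 P2=NH3
Op 8: best P0=NH0 P1=NH2 P2=NH3
Op 9: best P0=NH4 P1=NH2 P2=NH3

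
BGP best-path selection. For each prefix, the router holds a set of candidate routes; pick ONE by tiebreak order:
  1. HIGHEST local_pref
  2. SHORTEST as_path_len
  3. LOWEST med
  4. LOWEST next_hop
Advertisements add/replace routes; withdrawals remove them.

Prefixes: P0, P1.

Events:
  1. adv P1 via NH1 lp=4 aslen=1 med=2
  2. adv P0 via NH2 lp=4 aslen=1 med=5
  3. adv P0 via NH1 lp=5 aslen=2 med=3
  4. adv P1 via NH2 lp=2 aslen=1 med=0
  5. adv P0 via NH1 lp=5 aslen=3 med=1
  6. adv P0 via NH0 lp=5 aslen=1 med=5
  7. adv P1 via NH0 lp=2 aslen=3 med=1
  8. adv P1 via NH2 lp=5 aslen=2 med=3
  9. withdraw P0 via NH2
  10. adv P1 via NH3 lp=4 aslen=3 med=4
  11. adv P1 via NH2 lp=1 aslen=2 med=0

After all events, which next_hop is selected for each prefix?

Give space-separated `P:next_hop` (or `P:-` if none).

Op 1: best P0=- P1=NH1
Op 2: best P0=NH2 P1=NH1
Op 3: best P0=NH1 P1=NH1
Op 4: best P0=NH1 P1=NH1
Op 5: best P0=NH1 P1=NH1
Op 6: best P0=NH0 P1=NH1
Op 7: best P0=NH0 P1=NH1
Op 8: best P0=NH0 P1=NH2
Op 9: best P0=NH0 P1=NH2
Op 10: best P0=NH0 P1=NH2
Op 11: best P0=NH0 P1=NH1

Answer: P0:NH0 P1:NH1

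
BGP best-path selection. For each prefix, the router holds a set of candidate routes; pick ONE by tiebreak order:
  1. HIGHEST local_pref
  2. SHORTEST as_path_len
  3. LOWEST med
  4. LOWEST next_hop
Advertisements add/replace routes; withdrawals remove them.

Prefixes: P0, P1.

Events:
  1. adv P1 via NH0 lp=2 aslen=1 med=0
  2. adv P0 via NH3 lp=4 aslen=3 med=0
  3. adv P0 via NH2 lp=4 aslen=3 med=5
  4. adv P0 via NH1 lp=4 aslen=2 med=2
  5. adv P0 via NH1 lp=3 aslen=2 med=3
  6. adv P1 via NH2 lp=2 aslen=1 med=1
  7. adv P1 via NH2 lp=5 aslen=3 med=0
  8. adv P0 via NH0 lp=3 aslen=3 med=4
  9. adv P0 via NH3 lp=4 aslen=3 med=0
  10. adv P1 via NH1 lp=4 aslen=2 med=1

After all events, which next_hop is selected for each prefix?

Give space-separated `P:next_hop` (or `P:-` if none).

Op 1: best P0=- P1=NH0
Op 2: best P0=NH3 P1=NH0
Op 3: best P0=NH3 P1=NH0
Op 4: best P0=NH1 P1=NH0
Op 5: best P0=NH3 P1=NH0
Op 6: best P0=NH3 P1=NH0
Op 7: best P0=NH3 P1=NH2
Op 8: best P0=NH3 P1=NH2
Op 9: best P0=NH3 P1=NH2
Op 10: best P0=NH3 P1=NH2

Answer: P0:NH3 P1:NH2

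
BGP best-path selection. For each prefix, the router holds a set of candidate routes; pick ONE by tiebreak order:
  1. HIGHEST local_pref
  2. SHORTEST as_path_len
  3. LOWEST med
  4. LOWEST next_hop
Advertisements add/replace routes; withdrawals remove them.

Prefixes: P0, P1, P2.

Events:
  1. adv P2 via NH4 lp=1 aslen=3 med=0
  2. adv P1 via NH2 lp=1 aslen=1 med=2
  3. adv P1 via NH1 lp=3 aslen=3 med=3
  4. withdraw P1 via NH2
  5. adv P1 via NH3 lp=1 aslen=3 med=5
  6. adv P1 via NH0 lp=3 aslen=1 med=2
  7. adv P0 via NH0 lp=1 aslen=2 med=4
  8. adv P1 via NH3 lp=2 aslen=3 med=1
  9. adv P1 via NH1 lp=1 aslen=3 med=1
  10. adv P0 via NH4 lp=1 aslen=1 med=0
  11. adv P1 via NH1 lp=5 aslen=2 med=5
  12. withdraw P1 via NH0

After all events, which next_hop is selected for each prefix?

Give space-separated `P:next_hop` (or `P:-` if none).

Op 1: best P0=- P1=- P2=NH4
Op 2: best P0=- P1=NH2 P2=NH4
Op 3: best P0=- P1=NH1 P2=NH4
Op 4: best P0=- P1=NH1 P2=NH4
Op 5: best P0=- P1=NH1 P2=NH4
Op 6: best P0=- P1=NH0 P2=NH4
Op 7: best P0=NH0 P1=NH0 P2=NH4
Op 8: best P0=NH0 P1=NH0 P2=NH4
Op 9: best P0=NH0 P1=NH0 P2=NH4
Op 10: best P0=NH4 P1=NH0 P2=NH4
Op 11: best P0=NH4 P1=NH1 P2=NH4
Op 12: best P0=NH4 P1=NH1 P2=NH4

Answer: P0:NH4 P1:NH1 P2:NH4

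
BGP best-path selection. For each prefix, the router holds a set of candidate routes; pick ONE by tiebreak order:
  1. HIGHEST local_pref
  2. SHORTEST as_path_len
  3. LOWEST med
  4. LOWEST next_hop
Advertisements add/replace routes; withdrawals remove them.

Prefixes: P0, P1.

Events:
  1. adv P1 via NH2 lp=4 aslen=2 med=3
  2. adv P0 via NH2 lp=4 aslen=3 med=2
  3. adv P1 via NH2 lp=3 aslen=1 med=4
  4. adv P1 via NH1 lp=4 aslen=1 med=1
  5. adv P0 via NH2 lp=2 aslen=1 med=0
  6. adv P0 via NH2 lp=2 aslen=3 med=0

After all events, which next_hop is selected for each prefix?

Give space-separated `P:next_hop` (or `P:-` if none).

Answer: P0:NH2 P1:NH1

Derivation:
Op 1: best P0=- P1=NH2
Op 2: best P0=NH2 P1=NH2
Op 3: best P0=NH2 P1=NH2
Op 4: best P0=NH2 P1=NH1
Op 5: best P0=NH2 P1=NH1
Op 6: best P0=NH2 P1=NH1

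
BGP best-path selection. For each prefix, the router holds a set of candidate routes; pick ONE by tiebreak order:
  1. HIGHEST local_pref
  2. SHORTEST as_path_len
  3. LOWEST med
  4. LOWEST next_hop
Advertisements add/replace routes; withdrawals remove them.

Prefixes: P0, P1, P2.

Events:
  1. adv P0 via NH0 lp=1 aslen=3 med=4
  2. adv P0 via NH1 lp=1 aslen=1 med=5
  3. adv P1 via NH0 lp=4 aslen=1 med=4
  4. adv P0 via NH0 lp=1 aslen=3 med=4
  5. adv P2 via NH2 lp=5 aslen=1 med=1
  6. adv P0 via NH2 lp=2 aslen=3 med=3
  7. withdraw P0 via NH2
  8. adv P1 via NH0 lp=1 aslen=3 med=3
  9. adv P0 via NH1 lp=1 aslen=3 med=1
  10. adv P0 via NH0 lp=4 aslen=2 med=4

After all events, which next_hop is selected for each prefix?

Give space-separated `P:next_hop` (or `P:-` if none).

Answer: P0:NH0 P1:NH0 P2:NH2

Derivation:
Op 1: best P0=NH0 P1=- P2=-
Op 2: best P0=NH1 P1=- P2=-
Op 3: best P0=NH1 P1=NH0 P2=-
Op 4: best P0=NH1 P1=NH0 P2=-
Op 5: best P0=NH1 P1=NH0 P2=NH2
Op 6: best P0=NH2 P1=NH0 P2=NH2
Op 7: best P0=NH1 P1=NH0 P2=NH2
Op 8: best P0=NH1 P1=NH0 P2=NH2
Op 9: best P0=NH1 P1=NH0 P2=NH2
Op 10: best P0=NH0 P1=NH0 P2=NH2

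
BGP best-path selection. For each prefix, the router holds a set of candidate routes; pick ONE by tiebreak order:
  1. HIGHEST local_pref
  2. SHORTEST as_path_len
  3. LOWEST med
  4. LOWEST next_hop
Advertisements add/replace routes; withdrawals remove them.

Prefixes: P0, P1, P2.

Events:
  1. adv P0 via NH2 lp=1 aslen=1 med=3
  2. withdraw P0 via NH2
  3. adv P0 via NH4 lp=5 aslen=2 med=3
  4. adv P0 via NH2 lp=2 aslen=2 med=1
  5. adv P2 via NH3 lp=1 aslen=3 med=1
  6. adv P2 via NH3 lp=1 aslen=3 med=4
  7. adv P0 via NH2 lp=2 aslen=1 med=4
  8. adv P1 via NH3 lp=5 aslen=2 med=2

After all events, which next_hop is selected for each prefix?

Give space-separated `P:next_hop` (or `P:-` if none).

Answer: P0:NH4 P1:NH3 P2:NH3

Derivation:
Op 1: best P0=NH2 P1=- P2=-
Op 2: best P0=- P1=- P2=-
Op 3: best P0=NH4 P1=- P2=-
Op 4: best P0=NH4 P1=- P2=-
Op 5: best P0=NH4 P1=- P2=NH3
Op 6: best P0=NH4 P1=- P2=NH3
Op 7: best P0=NH4 P1=- P2=NH3
Op 8: best P0=NH4 P1=NH3 P2=NH3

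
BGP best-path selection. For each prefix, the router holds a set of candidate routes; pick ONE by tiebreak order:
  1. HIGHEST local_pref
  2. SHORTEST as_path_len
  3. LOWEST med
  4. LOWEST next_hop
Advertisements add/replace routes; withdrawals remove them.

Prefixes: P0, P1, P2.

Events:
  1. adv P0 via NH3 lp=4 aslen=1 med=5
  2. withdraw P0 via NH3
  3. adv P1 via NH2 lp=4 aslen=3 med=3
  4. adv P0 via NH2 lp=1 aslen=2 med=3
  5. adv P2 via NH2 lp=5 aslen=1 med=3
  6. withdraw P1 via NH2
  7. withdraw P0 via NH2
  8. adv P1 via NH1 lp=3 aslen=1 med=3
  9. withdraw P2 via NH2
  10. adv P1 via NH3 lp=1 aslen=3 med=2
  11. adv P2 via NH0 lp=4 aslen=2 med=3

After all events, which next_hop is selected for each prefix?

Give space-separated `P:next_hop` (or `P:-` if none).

Op 1: best P0=NH3 P1=- P2=-
Op 2: best P0=- P1=- P2=-
Op 3: best P0=- P1=NH2 P2=-
Op 4: best P0=NH2 P1=NH2 P2=-
Op 5: best P0=NH2 P1=NH2 P2=NH2
Op 6: best P0=NH2 P1=- P2=NH2
Op 7: best P0=- P1=- P2=NH2
Op 8: best P0=- P1=NH1 P2=NH2
Op 9: best P0=- P1=NH1 P2=-
Op 10: best P0=- P1=NH1 P2=-
Op 11: best P0=- P1=NH1 P2=NH0

Answer: P0:- P1:NH1 P2:NH0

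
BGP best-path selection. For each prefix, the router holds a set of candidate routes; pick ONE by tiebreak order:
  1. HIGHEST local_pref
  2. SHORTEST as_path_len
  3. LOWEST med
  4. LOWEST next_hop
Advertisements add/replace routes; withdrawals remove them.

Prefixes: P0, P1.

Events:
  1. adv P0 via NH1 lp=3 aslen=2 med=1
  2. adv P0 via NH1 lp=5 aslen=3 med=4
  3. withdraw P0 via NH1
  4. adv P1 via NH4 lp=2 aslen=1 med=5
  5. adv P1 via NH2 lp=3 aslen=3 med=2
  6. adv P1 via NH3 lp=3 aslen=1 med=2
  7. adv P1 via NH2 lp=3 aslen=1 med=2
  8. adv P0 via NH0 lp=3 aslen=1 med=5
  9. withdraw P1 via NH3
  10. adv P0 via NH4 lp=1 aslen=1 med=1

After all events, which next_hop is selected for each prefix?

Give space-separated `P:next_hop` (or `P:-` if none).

Op 1: best P0=NH1 P1=-
Op 2: best P0=NH1 P1=-
Op 3: best P0=- P1=-
Op 4: best P0=- P1=NH4
Op 5: best P0=- P1=NH2
Op 6: best P0=- P1=NH3
Op 7: best P0=- P1=NH2
Op 8: best P0=NH0 P1=NH2
Op 9: best P0=NH0 P1=NH2
Op 10: best P0=NH0 P1=NH2

Answer: P0:NH0 P1:NH2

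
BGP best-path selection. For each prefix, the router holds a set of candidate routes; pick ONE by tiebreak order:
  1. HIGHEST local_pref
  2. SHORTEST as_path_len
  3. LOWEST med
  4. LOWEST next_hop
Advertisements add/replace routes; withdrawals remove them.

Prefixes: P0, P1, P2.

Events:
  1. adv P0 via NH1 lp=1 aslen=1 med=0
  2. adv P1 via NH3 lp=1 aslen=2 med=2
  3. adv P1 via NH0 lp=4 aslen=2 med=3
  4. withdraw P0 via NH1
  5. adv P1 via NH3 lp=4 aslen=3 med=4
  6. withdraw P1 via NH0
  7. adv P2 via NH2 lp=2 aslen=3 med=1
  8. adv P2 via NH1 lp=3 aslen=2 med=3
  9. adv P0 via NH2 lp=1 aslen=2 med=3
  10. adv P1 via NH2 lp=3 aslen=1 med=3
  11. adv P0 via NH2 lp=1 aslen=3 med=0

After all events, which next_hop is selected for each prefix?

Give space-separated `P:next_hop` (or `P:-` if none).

Answer: P0:NH2 P1:NH3 P2:NH1

Derivation:
Op 1: best P0=NH1 P1=- P2=-
Op 2: best P0=NH1 P1=NH3 P2=-
Op 3: best P0=NH1 P1=NH0 P2=-
Op 4: best P0=- P1=NH0 P2=-
Op 5: best P0=- P1=NH0 P2=-
Op 6: best P0=- P1=NH3 P2=-
Op 7: best P0=- P1=NH3 P2=NH2
Op 8: best P0=- P1=NH3 P2=NH1
Op 9: best P0=NH2 P1=NH3 P2=NH1
Op 10: best P0=NH2 P1=NH3 P2=NH1
Op 11: best P0=NH2 P1=NH3 P2=NH1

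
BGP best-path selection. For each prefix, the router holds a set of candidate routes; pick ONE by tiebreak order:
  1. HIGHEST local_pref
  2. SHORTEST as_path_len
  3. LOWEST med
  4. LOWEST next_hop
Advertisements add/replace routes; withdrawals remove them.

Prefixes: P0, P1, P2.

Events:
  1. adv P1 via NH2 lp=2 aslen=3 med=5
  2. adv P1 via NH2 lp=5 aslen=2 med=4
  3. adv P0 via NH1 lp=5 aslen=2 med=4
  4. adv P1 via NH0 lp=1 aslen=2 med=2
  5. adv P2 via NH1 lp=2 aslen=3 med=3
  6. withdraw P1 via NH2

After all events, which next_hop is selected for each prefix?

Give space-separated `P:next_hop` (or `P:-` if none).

Op 1: best P0=- P1=NH2 P2=-
Op 2: best P0=- P1=NH2 P2=-
Op 3: best P0=NH1 P1=NH2 P2=-
Op 4: best P0=NH1 P1=NH2 P2=-
Op 5: best P0=NH1 P1=NH2 P2=NH1
Op 6: best P0=NH1 P1=NH0 P2=NH1

Answer: P0:NH1 P1:NH0 P2:NH1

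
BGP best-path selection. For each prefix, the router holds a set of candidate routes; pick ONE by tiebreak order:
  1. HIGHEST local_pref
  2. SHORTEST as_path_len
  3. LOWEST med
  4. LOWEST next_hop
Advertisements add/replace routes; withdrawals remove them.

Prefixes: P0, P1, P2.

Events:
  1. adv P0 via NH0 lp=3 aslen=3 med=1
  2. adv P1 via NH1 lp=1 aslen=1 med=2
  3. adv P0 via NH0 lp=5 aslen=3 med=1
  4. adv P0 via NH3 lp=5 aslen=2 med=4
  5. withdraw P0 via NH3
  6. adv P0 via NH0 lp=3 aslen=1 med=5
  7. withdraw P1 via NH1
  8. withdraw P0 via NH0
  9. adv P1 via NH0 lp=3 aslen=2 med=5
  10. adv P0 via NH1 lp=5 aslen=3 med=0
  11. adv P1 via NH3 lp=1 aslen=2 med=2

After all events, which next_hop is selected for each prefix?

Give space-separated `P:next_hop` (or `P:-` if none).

Op 1: best P0=NH0 P1=- P2=-
Op 2: best P0=NH0 P1=NH1 P2=-
Op 3: best P0=NH0 P1=NH1 P2=-
Op 4: best P0=NH3 P1=NH1 P2=-
Op 5: best P0=NH0 P1=NH1 P2=-
Op 6: best P0=NH0 P1=NH1 P2=-
Op 7: best P0=NH0 P1=- P2=-
Op 8: best P0=- P1=- P2=-
Op 9: best P0=- P1=NH0 P2=-
Op 10: best P0=NH1 P1=NH0 P2=-
Op 11: best P0=NH1 P1=NH0 P2=-

Answer: P0:NH1 P1:NH0 P2:-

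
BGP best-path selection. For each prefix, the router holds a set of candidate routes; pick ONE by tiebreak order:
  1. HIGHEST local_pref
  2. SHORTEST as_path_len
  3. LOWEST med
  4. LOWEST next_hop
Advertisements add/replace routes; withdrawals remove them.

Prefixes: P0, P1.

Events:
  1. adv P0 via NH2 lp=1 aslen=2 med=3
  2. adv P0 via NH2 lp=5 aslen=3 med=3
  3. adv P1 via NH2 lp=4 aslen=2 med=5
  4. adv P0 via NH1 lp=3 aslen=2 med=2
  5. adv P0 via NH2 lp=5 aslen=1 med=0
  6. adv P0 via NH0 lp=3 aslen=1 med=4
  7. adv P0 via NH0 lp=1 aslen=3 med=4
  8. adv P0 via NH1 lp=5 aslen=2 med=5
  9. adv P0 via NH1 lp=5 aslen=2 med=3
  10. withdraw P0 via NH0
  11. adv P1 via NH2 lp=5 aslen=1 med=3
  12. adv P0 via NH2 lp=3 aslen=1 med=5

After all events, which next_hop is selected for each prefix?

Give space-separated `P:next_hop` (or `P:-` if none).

Op 1: best P0=NH2 P1=-
Op 2: best P0=NH2 P1=-
Op 3: best P0=NH2 P1=NH2
Op 4: best P0=NH2 P1=NH2
Op 5: best P0=NH2 P1=NH2
Op 6: best P0=NH2 P1=NH2
Op 7: best P0=NH2 P1=NH2
Op 8: best P0=NH2 P1=NH2
Op 9: best P0=NH2 P1=NH2
Op 10: best P0=NH2 P1=NH2
Op 11: best P0=NH2 P1=NH2
Op 12: best P0=NH1 P1=NH2

Answer: P0:NH1 P1:NH2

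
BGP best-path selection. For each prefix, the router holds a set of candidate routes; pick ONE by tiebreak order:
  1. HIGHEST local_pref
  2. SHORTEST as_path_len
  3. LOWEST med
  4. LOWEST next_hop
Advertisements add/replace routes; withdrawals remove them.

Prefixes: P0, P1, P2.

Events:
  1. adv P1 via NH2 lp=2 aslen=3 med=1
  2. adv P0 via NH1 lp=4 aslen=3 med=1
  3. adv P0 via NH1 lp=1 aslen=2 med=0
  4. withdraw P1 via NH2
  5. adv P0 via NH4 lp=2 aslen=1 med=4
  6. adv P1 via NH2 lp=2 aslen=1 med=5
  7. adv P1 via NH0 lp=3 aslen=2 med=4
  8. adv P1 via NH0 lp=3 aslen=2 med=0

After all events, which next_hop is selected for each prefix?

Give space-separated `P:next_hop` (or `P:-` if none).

Answer: P0:NH4 P1:NH0 P2:-

Derivation:
Op 1: best P0=- P1=NH2 P2=-
Op 2: best P0=NH1 P1=NH2 P2=-
Op 3: best P0=NH1 P1=NH2 P2=-
Op 4: best P0=NH1 P1=- P2=-
Op 5: best P0=NH4 P1=- P2=-
Op 6: best P0=NH4 P1=NH2 P2=-
Op 7: best P0=NH4 P1=NH0 P2=-
Op 8: best P0=NH4 P1=NH0 P2=-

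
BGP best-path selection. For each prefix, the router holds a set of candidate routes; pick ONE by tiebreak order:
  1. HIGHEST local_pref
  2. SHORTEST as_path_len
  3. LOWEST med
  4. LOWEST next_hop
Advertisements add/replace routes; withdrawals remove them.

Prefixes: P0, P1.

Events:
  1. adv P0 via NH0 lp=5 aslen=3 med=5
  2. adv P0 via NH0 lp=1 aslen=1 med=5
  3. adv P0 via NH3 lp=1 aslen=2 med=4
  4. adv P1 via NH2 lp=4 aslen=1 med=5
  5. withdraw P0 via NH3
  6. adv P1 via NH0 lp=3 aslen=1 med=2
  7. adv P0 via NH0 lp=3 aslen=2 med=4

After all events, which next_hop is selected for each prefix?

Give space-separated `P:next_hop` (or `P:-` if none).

Answer: P0:NH0 P1:NH2

Derivation:
Op 1: best P0=NH0 P1=-
Op 2: best P0=NH0 P1=-
Op 3: best P0=NH0 P1=-
Op 4: best P0=NH0 P1=NH2
Op 5: best P0=NH0 P1=NH2
Op 6: best P0=NH0 P1=NH2
Op 7: best P0=NH0 P1=NH2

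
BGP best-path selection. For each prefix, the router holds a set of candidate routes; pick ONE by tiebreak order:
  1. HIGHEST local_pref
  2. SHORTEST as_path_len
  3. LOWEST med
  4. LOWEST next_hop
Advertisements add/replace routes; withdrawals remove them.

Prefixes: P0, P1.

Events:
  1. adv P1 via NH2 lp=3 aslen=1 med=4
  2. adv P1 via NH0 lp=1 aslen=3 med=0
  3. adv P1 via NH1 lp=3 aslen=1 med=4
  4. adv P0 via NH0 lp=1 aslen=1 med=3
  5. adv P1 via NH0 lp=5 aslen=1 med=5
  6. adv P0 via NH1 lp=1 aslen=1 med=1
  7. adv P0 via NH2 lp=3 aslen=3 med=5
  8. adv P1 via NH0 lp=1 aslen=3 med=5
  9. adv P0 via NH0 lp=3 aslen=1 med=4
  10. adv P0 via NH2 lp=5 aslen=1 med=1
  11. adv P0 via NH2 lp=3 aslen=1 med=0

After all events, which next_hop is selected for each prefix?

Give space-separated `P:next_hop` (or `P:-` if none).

Answer: P0:NH2 P1:NH1

Derivation:
Op 1: best P0=- P1=NH2
Op 2: best P0=- P1=NH2
Op 3: best P0=- P1=NH1
Op 4: best P0=NH0 P1=NH1
Op 5: best P0=NH0 P1=NH0
Op 6: best P0=NH1 P1=NH0
Op 7: best P0=NH2 P1=NH0
Op 8: best P0=NH2 P1=NH1
Op 9: best P0=NH0 P1=NH1
Op 10: best P0=NH2 P1=NH1
Op 11: best P0=NH2 P1=NH1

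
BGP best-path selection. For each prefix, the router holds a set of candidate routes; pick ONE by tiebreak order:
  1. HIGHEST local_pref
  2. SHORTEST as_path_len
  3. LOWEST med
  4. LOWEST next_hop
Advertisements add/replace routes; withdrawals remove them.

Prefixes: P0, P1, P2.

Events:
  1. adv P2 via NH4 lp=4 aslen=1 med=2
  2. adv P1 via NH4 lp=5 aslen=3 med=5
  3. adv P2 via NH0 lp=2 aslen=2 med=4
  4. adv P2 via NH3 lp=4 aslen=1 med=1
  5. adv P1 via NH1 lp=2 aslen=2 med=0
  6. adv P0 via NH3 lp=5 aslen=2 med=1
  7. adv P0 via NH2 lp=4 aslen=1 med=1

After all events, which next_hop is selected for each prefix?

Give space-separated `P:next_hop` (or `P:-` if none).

Answer: P0:NH3 P1:NH4 P2:NH3

Derivation:
Op 1: best P0=- P1=- P2=NH4
Op 2: best P0=- P1=NH4 P2=NH4
Op 3: best P0=- P1=NH4 P2=NH4
Op 4: best P0=- P1=NH4 P2=NH3
Op 5: best P0=- P1=NH4 P2=NH3
Op 6: best P0=NH3 P1=NH4 P2=NH3
Op 7: best P0=NH3 P1=NH4 P2=NH3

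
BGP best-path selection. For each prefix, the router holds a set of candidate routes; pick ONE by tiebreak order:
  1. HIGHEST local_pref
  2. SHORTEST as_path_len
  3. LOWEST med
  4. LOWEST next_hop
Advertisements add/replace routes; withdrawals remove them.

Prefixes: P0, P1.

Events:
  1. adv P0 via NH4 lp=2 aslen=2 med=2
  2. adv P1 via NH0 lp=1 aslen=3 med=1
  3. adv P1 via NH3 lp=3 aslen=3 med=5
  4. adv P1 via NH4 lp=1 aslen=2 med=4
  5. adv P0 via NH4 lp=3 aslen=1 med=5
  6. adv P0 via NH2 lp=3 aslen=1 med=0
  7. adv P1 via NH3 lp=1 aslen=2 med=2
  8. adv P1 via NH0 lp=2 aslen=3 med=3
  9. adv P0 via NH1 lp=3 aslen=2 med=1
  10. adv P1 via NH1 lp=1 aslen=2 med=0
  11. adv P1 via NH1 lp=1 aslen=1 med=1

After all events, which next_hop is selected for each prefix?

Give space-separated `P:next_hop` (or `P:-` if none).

Op 1: best P0=NH4 P1=-
Op 2: best P0=NH4 P1=NH0
Op 3: best P0=NH4 P1=NH3
Op 4: best P0=NH4 P1=NH3
Op 5: best P0=NH4 P1=NH3
Op 6: best P0=NH2 P1=NH3
Op 7: best P0=NH2 P1=NH3
Op 8: best P0=NH2 P1=NH0
Op 9: best P0=NH2 P1=NH0
Op 10: best P0=NH2 P1=NH0
Op 11: best P0=NH2 P1=NH0

Answer: P0:NH2 P1:NH0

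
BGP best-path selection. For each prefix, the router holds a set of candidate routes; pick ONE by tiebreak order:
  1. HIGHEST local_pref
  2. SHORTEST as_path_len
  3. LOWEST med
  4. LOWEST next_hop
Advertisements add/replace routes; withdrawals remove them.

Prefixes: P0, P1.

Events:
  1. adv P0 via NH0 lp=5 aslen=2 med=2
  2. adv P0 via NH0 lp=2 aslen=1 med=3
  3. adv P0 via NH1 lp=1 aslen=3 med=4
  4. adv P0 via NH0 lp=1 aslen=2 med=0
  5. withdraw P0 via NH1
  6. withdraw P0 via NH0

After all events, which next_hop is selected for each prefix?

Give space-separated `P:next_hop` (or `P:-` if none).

Op 1: best P0=NH0 P1=-
Op 2: best P0=NH0 P1=-
Op 3: best P0=NH0 P1=-
Op 4: best P0=NH0 P1=-
Op 5: best P0=NH0 P1=-
Op 6: best P0=- P1=-

Answer: P0:- P1:-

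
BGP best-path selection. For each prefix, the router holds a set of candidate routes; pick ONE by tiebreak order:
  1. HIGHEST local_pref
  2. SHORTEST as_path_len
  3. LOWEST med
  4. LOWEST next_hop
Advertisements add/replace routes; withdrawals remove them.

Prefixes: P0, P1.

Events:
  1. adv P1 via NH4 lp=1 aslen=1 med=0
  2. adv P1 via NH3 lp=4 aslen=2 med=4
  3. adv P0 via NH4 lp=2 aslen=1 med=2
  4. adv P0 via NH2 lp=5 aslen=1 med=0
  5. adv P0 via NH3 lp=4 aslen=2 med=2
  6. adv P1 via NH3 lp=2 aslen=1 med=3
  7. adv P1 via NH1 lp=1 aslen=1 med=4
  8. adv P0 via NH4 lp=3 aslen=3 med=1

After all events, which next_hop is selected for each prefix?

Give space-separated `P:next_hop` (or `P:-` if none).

Answer: P0:NH2 P1:NH3

Derivation:
Op 1: best P0=- P1=NH4
Op 2: best P0=- P1=NH3
Op 3: best P0=NH4 P1=NH3
Op 4: best P0=NH2 P1=NH3
Op 5: best P0=NH2 P1=NH3
Op 6: best P0=NH2 P1=NH3
Op 7: best P0=NH2 P1=NH3
Op 8: best P0=NH2 P1=NH3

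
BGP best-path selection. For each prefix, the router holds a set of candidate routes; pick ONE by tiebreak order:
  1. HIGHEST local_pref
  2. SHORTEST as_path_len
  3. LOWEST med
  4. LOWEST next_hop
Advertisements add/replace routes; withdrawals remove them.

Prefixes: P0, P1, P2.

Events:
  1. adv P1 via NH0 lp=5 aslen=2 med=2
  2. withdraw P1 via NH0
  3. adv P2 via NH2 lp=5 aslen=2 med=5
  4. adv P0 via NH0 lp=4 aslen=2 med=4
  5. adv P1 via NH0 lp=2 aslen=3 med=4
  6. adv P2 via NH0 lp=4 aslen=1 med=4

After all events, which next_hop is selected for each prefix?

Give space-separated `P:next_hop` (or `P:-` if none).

Answer: P0:NH0 P1:NH0 P2:NH2

Derivation:
Op 1: best P0=- P1=NH0 P2=-
Op 2: best P0=- P1=- P2=-
Op 3: best P0=- P1=- P2=NH2
Op 4: best P0=NH0 P1=- P2=NH2
Op 5: best P0=NH0 P1=NH0 P2=NH2
Op 6: best P0=NH0 P1=NH0 P2=NH2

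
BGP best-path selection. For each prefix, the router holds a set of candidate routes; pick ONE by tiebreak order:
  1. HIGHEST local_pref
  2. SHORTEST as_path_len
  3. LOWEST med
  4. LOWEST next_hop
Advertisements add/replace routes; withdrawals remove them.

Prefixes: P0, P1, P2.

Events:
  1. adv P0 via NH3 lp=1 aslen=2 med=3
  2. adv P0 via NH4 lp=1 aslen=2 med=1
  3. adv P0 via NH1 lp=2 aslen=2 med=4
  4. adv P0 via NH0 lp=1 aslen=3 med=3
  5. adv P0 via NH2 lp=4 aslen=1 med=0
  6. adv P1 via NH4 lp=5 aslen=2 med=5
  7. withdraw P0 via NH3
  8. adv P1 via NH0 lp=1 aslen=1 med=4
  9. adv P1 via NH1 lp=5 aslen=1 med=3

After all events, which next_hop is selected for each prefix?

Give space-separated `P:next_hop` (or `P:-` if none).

Answer: P0:NH2 P1:NH1 P2:-

Derivation:
Op 1: best P0=NH3 P1=- P2=-
Op 2: best P0=NH4 P1=- P2=-
Op 3: best P0=NH1 P1=- P2=-
Op 4: best P0=NH1 P1=- P2=-
Op 5: best P0=NH2 P1=- P2=-
Op 6: best P0=NH2 P1=NH4 P2=-
Op 7: best P0=NH2 P1=NH4 P2=-
Op 8: best P0=NH2 P1=NH4 P2=-
Op 9: best P0=NH2 P1=NH1 P2=-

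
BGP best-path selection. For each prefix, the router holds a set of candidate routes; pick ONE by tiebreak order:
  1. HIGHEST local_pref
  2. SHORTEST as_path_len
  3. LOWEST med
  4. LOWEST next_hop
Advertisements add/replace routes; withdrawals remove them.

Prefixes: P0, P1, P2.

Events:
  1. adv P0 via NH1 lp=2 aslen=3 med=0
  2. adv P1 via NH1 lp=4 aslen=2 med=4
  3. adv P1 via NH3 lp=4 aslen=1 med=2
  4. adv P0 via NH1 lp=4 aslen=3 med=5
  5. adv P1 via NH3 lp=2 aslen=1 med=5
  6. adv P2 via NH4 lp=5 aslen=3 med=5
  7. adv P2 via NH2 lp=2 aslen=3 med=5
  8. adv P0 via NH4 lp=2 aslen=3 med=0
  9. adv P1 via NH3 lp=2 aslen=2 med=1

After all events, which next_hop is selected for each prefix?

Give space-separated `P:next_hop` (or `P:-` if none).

Op 1: best P0=NH1 P1=- P2=-
Op 2: best P0=NH1 P1=NH1 P2=-
Op 3: best P0=NH1 P1=NH3 P2=-
Op 4: best P0=NH1 P1=NH3 P2=-
Op 5: best P0=NH1 P1=NH1 P2=-
Op 6: best P0=NH1 P1=NH1 P2=NH4
Op 7: best P0=NH1 P1=NH1 P2=NH4
Op 8: best P0=NH1 P1=NH1 P2=NH4
Op 9: best P0=NH1 P1=NH1 P2=NH4

Answer: P0:NH1 P1:NH1 P2:NH4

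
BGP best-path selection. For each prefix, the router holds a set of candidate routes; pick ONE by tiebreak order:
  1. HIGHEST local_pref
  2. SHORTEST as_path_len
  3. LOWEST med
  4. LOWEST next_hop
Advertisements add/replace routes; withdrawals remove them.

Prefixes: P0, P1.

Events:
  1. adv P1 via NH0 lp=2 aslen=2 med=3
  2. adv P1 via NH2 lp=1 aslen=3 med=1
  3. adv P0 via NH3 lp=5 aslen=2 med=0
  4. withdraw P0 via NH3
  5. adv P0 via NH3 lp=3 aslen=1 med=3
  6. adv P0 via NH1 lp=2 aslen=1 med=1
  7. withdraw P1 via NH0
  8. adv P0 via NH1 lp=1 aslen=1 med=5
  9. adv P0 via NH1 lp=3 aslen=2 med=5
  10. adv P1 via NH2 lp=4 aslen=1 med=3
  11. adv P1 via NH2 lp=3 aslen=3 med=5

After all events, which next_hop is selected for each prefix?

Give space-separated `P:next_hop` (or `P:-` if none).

Answer: P0:NH3 P1:NH2

Derivation:
Op 1: best P0=- P1=NH0
Op 2: best P0=- P1=NH0
Op 3: best P0=NH3 P1=NH0
Op 4: best P0=- P1=NH0
Op 5: best P0=NH3 P1=NH0
Op 6: best P0=NH3 P1=NH0
Op 7: best P0=NH3 P1=NH2
Op 8: best P0=NH3 P1=NH2
Op 9: best P0=NH3 P1=NH2
Op 10: best P0=NH3 P1=NH2
Op 11: best P0=NH3 P1=NH2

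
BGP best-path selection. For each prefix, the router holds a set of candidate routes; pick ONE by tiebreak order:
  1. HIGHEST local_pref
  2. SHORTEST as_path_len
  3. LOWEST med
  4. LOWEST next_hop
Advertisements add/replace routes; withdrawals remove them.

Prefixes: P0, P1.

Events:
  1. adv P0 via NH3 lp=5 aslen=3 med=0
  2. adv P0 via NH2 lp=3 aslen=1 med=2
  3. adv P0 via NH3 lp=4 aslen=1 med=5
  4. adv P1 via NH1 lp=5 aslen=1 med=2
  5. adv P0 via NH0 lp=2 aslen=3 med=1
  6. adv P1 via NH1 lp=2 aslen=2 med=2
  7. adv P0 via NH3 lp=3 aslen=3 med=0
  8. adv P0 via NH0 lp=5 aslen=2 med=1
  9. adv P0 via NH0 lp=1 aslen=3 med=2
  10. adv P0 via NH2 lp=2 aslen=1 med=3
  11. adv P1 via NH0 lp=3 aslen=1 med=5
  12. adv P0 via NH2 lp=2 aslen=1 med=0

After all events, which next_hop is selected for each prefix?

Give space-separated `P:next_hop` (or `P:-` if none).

Op 1: best P0=NH3 P1=-
Op 2: best P0=NH3 P1=-
Op 3: best P0=NH3 P1=-
Op 4: best P0=NH3 P1=NH1
Op 5: best P0=NH3 P1=NH1
Op 6: best P0=NH3 P1=NH1
Op 7: best P0=NH2 P1=NH1
Op 8: best P0=NH0 P1=NH1
Op 9: best P0=NH2 P1=NH1
Op 10: best P0=NH3 P1=NH1
Op 11: best P0=NH3 P1=NH0
Op 12: best P0=NH3 P1=NH0

Answer: P0:NH3 P1:NH0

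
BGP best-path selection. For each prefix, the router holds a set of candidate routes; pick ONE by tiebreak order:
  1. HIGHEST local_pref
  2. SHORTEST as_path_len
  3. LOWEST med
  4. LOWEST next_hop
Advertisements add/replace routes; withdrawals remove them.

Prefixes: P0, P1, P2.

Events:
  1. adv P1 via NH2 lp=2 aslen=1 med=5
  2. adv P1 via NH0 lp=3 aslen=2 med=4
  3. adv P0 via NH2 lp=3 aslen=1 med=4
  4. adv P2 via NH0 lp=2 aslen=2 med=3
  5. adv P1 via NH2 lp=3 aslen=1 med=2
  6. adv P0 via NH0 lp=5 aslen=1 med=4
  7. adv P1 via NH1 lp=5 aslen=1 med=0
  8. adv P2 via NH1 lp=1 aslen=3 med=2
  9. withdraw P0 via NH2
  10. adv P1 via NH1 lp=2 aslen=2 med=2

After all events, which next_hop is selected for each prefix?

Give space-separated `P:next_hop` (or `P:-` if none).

Answer: P0:NH0 P1:NH2 P2:NH0

Derivation:
Op 1: best P0=- P1=NH2 P2=-
Op 2: best P0=- P1=NH0 P2=-
Op 3: best P0=NH2 P1=NH0 P2=-
Op 4: best P0=NH2 P1=NH0 P2=NH0
Op 5: best P0=NH2 P1=NH2 P2=NH0
Op 6: best P0=NH0 P1=NH2 P2=NH0
Op 7: best P0=NH0 P1=NH1 P2=NH0
Op 8: best P0=NH0 P1=NH1 P2=NH0
Op 9: best P0=NH0 P1=NH1 P2=NH0
Op 10: best P0=NH0 P1=NH2 P2=NH0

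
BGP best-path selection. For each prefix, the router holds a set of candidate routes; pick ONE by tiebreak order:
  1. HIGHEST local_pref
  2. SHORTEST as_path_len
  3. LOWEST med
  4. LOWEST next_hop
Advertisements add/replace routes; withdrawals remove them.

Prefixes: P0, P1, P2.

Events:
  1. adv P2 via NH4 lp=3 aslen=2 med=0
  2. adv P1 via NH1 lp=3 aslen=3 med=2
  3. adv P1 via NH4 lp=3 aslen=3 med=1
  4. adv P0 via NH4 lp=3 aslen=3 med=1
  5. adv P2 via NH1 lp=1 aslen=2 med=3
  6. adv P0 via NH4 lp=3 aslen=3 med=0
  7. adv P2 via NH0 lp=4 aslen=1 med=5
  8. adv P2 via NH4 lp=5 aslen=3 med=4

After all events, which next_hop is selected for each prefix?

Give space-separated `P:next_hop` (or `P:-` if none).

Op 1: best P0=- P1=- P2=NH4
Op 2: best P0=- P1=NH1 P2=NH4
Op 3: best P0=- P1=NH4 P2=NH4
Op 4: best P0=NH4 P1=NH4 P2=NH4
Op 5: best P0=NH4 P1=NH4 P2=NH4
Op 6: best P0=NH4 P1=NH4 P2=NH4
Op 7: best P0=NH4 P1=NH4 P2=NH0
Op 8: best P0=NH4 P1=NH4 P2=NH4

Answer: P0:NH4 P1:NH4 P2:NH4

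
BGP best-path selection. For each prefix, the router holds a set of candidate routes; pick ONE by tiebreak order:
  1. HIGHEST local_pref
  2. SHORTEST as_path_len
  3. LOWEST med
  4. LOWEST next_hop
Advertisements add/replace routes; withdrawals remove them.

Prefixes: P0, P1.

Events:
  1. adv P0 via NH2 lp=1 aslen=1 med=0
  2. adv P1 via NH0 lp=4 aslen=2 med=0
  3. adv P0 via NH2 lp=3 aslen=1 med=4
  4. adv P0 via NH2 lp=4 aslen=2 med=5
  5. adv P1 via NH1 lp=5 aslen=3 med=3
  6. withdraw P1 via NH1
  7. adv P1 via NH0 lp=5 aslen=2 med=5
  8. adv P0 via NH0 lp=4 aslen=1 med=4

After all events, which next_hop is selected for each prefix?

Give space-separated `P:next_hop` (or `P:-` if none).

Answer: P0:NH0 P1:NH0

Derivation:
Op 1: best P0=NH2 P1=-
Op 2: best P0=NH2 P1=NH0
Op 3: best P0=NH2 P1=NH0
Op 4: best P0=NH2 P1=NH0
Op 5: best P0=NH2 P1=NH1
Op 6: best P0=NH2 P1=NH0
Op 7: best P0=NH2 P1=NH0
Op 8: best P0=NH0 P1=NH0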